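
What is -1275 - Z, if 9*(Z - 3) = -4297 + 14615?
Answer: -21820/9 ≈ -2424.4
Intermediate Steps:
Z = 10345/9 (Z = 3 + (-4297 + 14615)/9 = 3 + (1/9)*10318 = 3 + 10318/9 = 10345/9 ≈ 1149.4)
-1275 - Z = -1275 - 1*10345/9 = -1275 - 10345/9 = -21820/9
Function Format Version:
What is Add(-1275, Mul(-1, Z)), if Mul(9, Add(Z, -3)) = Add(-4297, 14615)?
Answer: Rational(-21820, 9) ≈ -2424.4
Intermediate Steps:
Z = Rational(10345, 9) (Z = Add(3, Mul(Rational(1, 9), Add(-4297, 14615))) = Add(3, Mul(Rational(1, 9), 10318)) = Add(3, Rational(10318, 9)) = Rational(10345, 9) ≈ 1149.4)
Add(-1275, Mul(-1, Z)) = Add(-1275, Mul(-1, Rational(10345, 9))) = Add(-1275, Rational(-10345, 9)) = Rational(-21820, 9)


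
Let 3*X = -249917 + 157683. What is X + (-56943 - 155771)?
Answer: -730376/3 ≈ -2.4346e+5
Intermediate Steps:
X = -92234/3 (X = (-249917 + 157683)/3 = (⅓)*(-92234) = -92234/3 ≈ -30745.)
X + (-56943 - 155771) = -92234/3 + (-56943 - 155771) = -92234/3 - 212714 = -730376/3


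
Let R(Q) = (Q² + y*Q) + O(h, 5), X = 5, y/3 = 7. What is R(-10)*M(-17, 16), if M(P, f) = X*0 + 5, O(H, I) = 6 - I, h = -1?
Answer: -545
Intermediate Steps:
y = 21 (y = 3*7 = 21)
M(P, f) = 5 (M(P, f) = 5*0 + 5 = 0 + 5 = 5)
R(Q) = 1 + Q² + 21*Q (R(Q) = (Q² + 21*Q) + (6 - 1*5) = (Q² + 21*Q) + (6 - 5) = (Q² + 21*Q) + 1 = 1 + Q² + 21*Q)
R(-10)*M(-17, 16) = (1 + (-10)² + 21*(-10))*5 = (1 + 100 - 210)*5 = -109*5 = -545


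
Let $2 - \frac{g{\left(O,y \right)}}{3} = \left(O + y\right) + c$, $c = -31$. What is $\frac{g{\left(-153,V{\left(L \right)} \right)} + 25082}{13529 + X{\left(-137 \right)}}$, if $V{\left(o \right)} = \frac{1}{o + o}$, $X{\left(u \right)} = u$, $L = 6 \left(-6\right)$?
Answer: $\frac{615361}{321408} \approx 1.9146$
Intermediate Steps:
$L = -36$
$V{\left(o \right)} = \frac{1}{2 o}$
$g{\left(O,y \right)} = 99 - 3 O - 3 y$ ($g{\left(O,y \right)} = 6 - 3 \left(\left(O + y\right) - 31\right) = 6 - 3 \left(-31 + O + y\right) = 6 - \left(-93 + 3 O + 3 y\right) = 99 - 3 O - 3 y$)
$\frac{g{\left(-153,V{\left(L \right)} \right)} + 25082}{13529 + X{\left(-137 \right)}} = \frac{\left(99 - -459 - 3 \frac{1}{2 \left(-36\right)}\right) + 25082}{13529 - 137} = \frac{\left(99 + 459 - 3 \cdot \frac{1}{2} \left(- \frac{1}{36}\right)\right) + 25082}{13392} = \left(\left(99 + 459 - - \frac{1}{24}\right) + 25082\right) \frac{1}{13392} = \left(\left(99 + 459 + \frac{1}{24}\right) + 25082\right) \frac{1}{13392} = \left(\frac{13393}{24} + 25082\right) \frac{1}{13392} = \frac{615361}{24} \cdot \frac{1}{13392} = \frac{615361}{321408}$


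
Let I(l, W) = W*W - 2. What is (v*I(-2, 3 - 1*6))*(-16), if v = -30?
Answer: 3360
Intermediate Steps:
I(l, W) = -2 + W² (I(l, W) = W² - 2 = -2 + W²)
(v*I(-2, 3 - 1*6))*(-16) = -30*(-2 + (3 - 1*6)²)*(-16) = -30*(-2 + (3 - 6)²)*(-16) = -30*(-2 + (-3)²)*(-16) = -30*(-2 + 9)*(-16) = -30*7*(-16) = -210*(-16) = 3360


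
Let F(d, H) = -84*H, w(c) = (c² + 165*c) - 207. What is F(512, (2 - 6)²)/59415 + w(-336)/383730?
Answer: 64127027/506651510 ≈ 0.12657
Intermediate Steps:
w(c) = -207 + c² + 165*c
F(512, (2 - 6)²)/59415 + w(-336)/383730 = -84*(2 - 6)²/59415 + (-207 + (-336)² + 165*(-336))/383730 = -84*(-4)²*(1/59415) + (-207 + 112896 - 55440)*(1/383730) = -84*16*(1/59415) + 57249*(1/383730) = -1344*1/59415 + 19083/127910 = -448/19805 + 19083/127910 = 64127027/506651510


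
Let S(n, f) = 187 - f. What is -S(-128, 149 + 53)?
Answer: 15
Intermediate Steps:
-S(-128, 149 + 53) = -(187 - (149 + 53)) = -(187 - 1*202) = -(187 - 202) = -1*(-15) = 15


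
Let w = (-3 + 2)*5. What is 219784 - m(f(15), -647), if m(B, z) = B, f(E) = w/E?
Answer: 659353/3 ≈ 2.1978e+5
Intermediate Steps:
w = -5 (w = -1*5 = -5)
f(E) = -5/E
219784 - m(f(15), -647) = 219784 - (-5)/15 = 219784 - 1*(-⅓) = 219784 + ⅓ = 659353/3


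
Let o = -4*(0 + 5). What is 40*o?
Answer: -800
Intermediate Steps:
o = -20 (o = -4*5 = -20)
40*o = 40*(-20) = -800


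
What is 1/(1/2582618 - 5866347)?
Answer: -2582618/15150533356445 ≈ -1.7046e-7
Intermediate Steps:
1/(1/2582618 - 5866347) = 1/(-15150533356445/2582618) = -2582618/15150533356445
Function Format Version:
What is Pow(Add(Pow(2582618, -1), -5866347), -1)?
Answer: Rational(-2582618, 15150533356445) ≈ -1.7046e-7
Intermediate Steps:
Pow(Add(Pow(2582618, -1), -5866347), -1) = Pow(Add(Rational(1, 2582618), -5866347), -1) = Pow(Rational(-15150533356445, 2582618), -1) = Rational(-2582618, 15150533356445)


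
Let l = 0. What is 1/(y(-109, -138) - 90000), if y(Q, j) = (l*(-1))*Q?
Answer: -1/90000 ≈ -1.1111e-5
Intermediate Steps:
y(Q, j) = 0 (y(Q, j) = (0*(-1))*Q = 0*Q = 0)
1/(y(-109, -138) - 90000) = 1/(0 - 90000) = 1/(-90000) = -1/90000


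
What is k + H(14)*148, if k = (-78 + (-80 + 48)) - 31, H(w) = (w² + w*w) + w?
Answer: 59947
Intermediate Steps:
H(w) = w + 2*w² (H(w) = (w² + w²) + w = 2*w² + w = w + 2*w²)
k = -141 (k = (-78 - 32) - 31 = -110 - 31 = -141)
k + H(14)*148 = -141 + (14*(1 + 2*14))*148 = -141 + (14*(1 + 28))*148 = -141 + (14*29)*148 = -141 + 406*148 = -141 + 60088 = 59947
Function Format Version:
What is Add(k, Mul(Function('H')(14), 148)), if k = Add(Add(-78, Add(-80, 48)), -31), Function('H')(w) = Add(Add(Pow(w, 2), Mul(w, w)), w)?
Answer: 59947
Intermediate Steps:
Function('H')(w) = Add(w, Mul(2, Pow(w, 2))) (Function('H')(w) = Add(Add(Pow(w, 2), Pow(w, 2)), w) = Add(Mul(2, Pow(w, 2)), w) = Add(w, Mul(2, Pow(w, 2))))
k = -141 (k = Add(Add(-78, -32), -31) = Add(-110, -31) = -141)
Add(k, Mul(Function('H')(14), 148)) = Add(-141, Mul(Mul(14, Add(1, Mul(2, 14))), 148)) = Add(-141, Mul(Mul(14, Add(1, 28)), 148)) = Add(-141, Mul(Mul(14, 29), 148)) = Add(-141, Mul(406, 148)) = Add(-141, 60088) = 59947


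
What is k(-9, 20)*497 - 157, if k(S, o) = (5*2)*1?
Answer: 4813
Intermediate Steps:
k(S, o) = 10 (k(S, o) = 10*1 = 10)
k(-9, 20)*497 - 157 = 10*497 - 157 = 4970 - 157 = 4813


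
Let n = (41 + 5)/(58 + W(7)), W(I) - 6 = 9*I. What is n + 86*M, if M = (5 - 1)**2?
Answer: 174798/127 ≈ 1376.4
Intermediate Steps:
W(I) = 6 + 9*I
M = 16 (M = 4**2 = 16)
n = 46/127 (n = (41 + 5)/(58 + (6 + 9*7)) = 46/(58 + (6 + 63)) = 46/(58 + 69) = 46/127 ≈ 0.36220)
n + 86*M = 46/127 + 86*16 = 46/127 + 1376 = 174798/127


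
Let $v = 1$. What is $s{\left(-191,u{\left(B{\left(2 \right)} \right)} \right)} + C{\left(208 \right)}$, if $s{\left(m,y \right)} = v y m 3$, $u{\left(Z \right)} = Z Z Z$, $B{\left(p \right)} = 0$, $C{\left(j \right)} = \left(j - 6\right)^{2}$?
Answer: $40804$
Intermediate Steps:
$C{\left(j \right)} = \left(-6 + j\right)^{2}$
$u{\left(Z \right)} = Z^{3}$ ($u{\left(Z \right)} = Z^{2} Z = Z^{3}$)
$s{\left(m,y \right)} = 3 m y$ ($s{\left(m,y \right)} = 1 y m 3 = 1 m y 3 = 1 \cdot 3 m y = 3 m y$)
$s{\left(-191,u{\left(B{\left(2 \right)} \right)} \right)} + C{\left(208 \right)} = 3 \left(-191\right) 0^{3} + \left(-6 + 208\right)^{2} = 3 \left(-191\right) 0 + 202^{2} = 0 + 40804 = 40804$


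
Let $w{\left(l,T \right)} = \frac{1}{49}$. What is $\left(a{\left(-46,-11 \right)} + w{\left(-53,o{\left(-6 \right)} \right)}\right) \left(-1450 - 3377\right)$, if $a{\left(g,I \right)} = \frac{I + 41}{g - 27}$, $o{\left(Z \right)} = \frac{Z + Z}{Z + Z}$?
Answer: $\frac{6743319}{3577} \approx 1885.2$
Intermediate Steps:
$o{\left(Z \right)} = 1$ ($o{\left(Z \right)} = \frac{2 Z}{2 Z} = 2 Z \frac{1}{2 Z} = 1$)
$w{\left(l,T \right)} = \frac{1}{49}$
$a{\left(g,I \right)} = \frac{41 + I}{-27 + g}$
$\left(a{\left(-46,-11 \right)} + w{\left(-53,o{\left(-6 \right)} \right)}\right) \left(-1450 - 3377\right) = \left(\frac{41 - 11}{-27 - 46} + \frac{1}{49}\right) \left(-1450 - 3377\right) = \left(\frac{1}{-73} \cdot 30 + \frac{1}{49}\right) \left(-4827\right) = \left(\left(- \frac{1}{73}\right) 30 + \frac{1}{49}\right) \left(-4827\right) = \left(- \frac{30}{73} + \frac{1}{49}\right) \left(-4827\right) = \left(- \frac{1397}{3577}\right) \left(-4827\right) = \frac{6743319}{3577}$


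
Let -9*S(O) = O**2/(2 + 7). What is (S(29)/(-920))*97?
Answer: 81577/74520 ≈ 1.0947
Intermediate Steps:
S(O) = -O**2/81 (S(O) = -O**2/(9*(2 + 7)) = -O**2/(9*9) = -O**2/81)
(S(29)/(-920))*97 = (-1/81*29**2/(-920))*97 = (-1/81*841*(-1/920))*97 = -841/81*(-1/920)*97 = (841/74520)*97 = 81577/74520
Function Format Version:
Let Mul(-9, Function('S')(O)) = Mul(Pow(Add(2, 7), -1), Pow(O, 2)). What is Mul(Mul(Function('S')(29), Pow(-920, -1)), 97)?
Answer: Rational(81577, 74520) ≈ 1.0947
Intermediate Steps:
Function('S')(O) = Mul(Rational(-1, 81), Pow(O, 2)) (Function('S')(O) = Mul(Rational(-1, 9), Mul(Pow(Add(2, 7), -1), Pow(O, 2))) = Mul(Rational(-1, 9), Mul(Pow(9, -1), Pow(O, 2))) = Mul(Rational(-1, 9), Mul(Rational(1, 9), Pow(O, 2))) = Mul(Rational(-1, 81), Pow(O, 2)))
Mul(Mul(Function('S')(29), Pow(-920, -1)), 97) = Mul(Mul(Mul(Rational(-1, 81), Pow(29, 2)), Pow(-920, -1)), 97) = Mul(Mul(Mul(Rational(-1, 81), 841), Rational(-1, 920)), 97) = Mul(Mul(Rational(-841, 81), Rational(-1, 920)), 97) = Mul(Rational(841, 74520), 97) = Rational(81577, 74520)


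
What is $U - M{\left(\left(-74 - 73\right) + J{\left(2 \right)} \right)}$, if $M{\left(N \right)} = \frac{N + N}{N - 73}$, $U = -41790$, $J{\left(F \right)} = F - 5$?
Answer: $- \frac{9319470}{223} \approx -41791.0$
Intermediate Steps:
$J{\left(F \right)} = -5 + F$ ($J{\left(F \right)} = F - 5 = -5 + F$)
$M{\left(N \right)} = \frac{2 N}{-73 + N}$
$U - M{\left(\left(-74 - 73\right) + J{\left(2 \right)} \right)} = -41790 - \frac{2 \left(\left(-74 - 73\right) + \left(-5 + 2\right)\right)}{-73 + \left(\left(-74 - 73\right) + \left(-5 + 2\right)\right)} = -41790 - \frac{2 \left(-147 - 3\right)}{-73 - 150} = -41790 - 2 \left(-150\right) \frac{1}{-73 - 150} = -41790 - 2 \left(-150\right) \frac{1}{-223} = -41790 - 2 \left(-150\right) \left(- \frac{1}{223}\right) = -41790 - \frac{300}{223} = - \frac{9319470}{223}$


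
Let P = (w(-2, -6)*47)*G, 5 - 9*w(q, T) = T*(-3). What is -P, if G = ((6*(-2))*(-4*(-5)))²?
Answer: 3910400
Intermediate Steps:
w(q, T) = 5/9 + T/3 (w(q, T) = 5/9 - T*(-3)/9 = 5/9 - (-1)*T/3 = 5/9 + T/3)
G = 57600 (G = (-12*20)² = (-240)² = 57600)
P = -3910400 (P = ((5/9 + (⅓)*(-6))*47)*57600 = ((5/9 - 2)*47)*57600 = -13/9*47*57600 = -611/9*57600 = -3910400)
-P = -1*(-3910400) = 3910400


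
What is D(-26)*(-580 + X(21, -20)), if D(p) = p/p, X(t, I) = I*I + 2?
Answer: -178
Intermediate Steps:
X(t, I) = 2 + I**2 (X(t, I) = I**2 + 2 = 2 + I**2)
D(p) = 1
D(-26)*(-580 + X(21, -20)) = 1*(-580 + (2 + (-20)**2)) = 1*(-580 + (2 + 400)) = 1*(-580 + 402) = 1*(-178) = -178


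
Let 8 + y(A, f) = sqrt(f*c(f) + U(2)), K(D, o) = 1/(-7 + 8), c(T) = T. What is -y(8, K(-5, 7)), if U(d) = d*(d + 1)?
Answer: 8 - sqrt(7) ≈ 5.3542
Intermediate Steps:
K(D, o) = 1 (K(D, o) = 1/1 = 1)
U(d) = d*(1 + d)
y(A, f) = -8 + sqrt(6 + f**2) (y(A, f) = -8 + sqrt(f*f + 2*(1 + 2)) = -8 + sqrt(f**2 + 2*3) = -8 + sqrt(f**2 + 6) = -8 + sqrt(6 + f**2))
-y(8, K(-5, 7)) = -(-8 + sqrt(6 + 1**2)) = -(-8 + sqrt(6 + 1)) = -(-8 + sqrt(7)) = 8 - sqrt(7)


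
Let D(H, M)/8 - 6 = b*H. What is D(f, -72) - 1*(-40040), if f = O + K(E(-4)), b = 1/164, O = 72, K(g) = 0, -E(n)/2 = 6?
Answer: 1643752/41 ≈ 40092.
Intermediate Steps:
E(n) = -12 (E(n) = -2*6 = -12)
b = 1/164 ≈ 0.0060976
f = 72 (f = 72 + 0 = 72)
D(H, M) = 48 + 2*H/41 (D(H, M) = 48 + 8*(H/164) = 48 + 2*H/41)
D(f, -72) - 1*(-40040) = (48 + (2/41)*72) - 1*(-40040) = (48 + 144/41) + 40040 = 2112/41 + 40040 = 1643752/41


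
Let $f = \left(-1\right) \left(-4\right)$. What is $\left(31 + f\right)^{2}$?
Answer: $1225$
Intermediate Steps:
$f = 4$
$\left(31 + f\right)^{2} = \left(31 + 4\right)^{2} = 35^{2} = 1225$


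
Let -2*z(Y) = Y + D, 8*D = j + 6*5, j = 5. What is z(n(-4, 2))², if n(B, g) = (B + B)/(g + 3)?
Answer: 12321/6400 ≈ 1.9252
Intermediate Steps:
n(B, g) = 2*B/(3 + g) (n(B, g) = (2*B)/(3 + g) = 2*B/(3 + g))
D = 35/8 (D = (5 + 6*5)/8 = (5 + 30)/8 = (⅛)*35 = 35/8 ≈ 4.3750)
z(Y) = -35/16 - Y/2 (z(Y) = -(Y + 35/8)/2 = -(35/8 + Y)/2 = -35/16 - Y/2)
z(n(-4, 2))² = (-35/16 - (-4)/(3 + 2))² = (-35/16 - (-4)/5)² = (-35/16 - ½*(-8/5))² = (-35/16 + ⅘)² = (-111/80)² = 12321/6400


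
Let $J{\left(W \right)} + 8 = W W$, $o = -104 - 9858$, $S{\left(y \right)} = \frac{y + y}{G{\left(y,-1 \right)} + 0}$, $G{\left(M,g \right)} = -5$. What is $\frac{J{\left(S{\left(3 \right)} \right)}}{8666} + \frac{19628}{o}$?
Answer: $- \frac{1063509992}{539566825} \approx -1.971$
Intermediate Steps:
$S{\left(y \right)} = - \frac{2 y}{5}$ ($S{\left(y \right)} = \frac{y + y}{-5 + 0} = \frac{2 y}{-5} = 2 y \left(- \frac{1}{5}\right) = - \frac{2 y}{5}$)
$o = -9962$ ($o = -104 - 9858 = -9962$)
$J{\left(W \right)} = -8 + W^{2}$ ($J{\left(W \right)} = -8 + W W = -8 + W^{2}$)
$\frac{J{\left(S{\left(3 \right)} \right)}}{8666} + \frac{19628}{o} = \frac{-8 + \left(\left(- \frac{2}{5}\right) 3\right)^{2}}{8666} + \frac{19628}{-9962} = \left(-8 + \left(- \frac{6}{5}\right)^{2}\right) \frac{1}{8666} + 19628 \left(- \frac{1}{9962}\right) = \left(-8 + \frac{36}{25}\right) \frac{1}{8666} - \frac{9814}{4981} = \left(- \frac{164}{25}\right) \frac{1}{8666} - \frac{9814}{4981} = - \frac{82}{108325} - \frac{9814}{4981} = - \frac{1063509992}{539566825}$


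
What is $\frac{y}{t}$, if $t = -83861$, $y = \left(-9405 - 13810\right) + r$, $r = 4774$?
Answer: $\frac{18441}{83861} \approx 0.2199$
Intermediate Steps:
$y = -18441$ ($y = \left(-9405 - 13810\right) + 4774 = -23215 + 4774 = -18441$)
$\frac{y}{t} = - \frac{18441}{-83861} = \left(-18441\right) \left(- \frac{1}{83861}\right) = \frac{18441}{83861}$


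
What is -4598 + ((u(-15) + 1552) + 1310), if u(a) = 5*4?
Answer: -1716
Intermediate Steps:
u(a) = 20
-4598 + ((u(-15) + 1552) + 1310) = -4598 + ((20 + 1552) + 1310) = -4598 + (1572 + 1310) = -4598 + 2882 = -1716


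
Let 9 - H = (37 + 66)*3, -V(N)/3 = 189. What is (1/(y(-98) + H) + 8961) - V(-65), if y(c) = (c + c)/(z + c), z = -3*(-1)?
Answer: 269680417/28304 ≈ 9528.0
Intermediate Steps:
V(N) = -567 (V(N) = -3*189 = -567)
z = 3
H = -300 (H = 9 - (37 + 66)*3 = 9 - 103*3 = 9 - 1*309 = 9 - 309 = -300)
y(c) = 2*c/(3 + c) (y(c) = (c + c)/(3 + c) = (2*c)/(3 + c) = 2*c/(3 + c))
(1/(y(-98) + H) + 8961) - V(-65) = (1/(2*(-98)/(3 - 98) - 300) + 8961) - 1*(-567) = (1/(2*(-98)/(-95) - 300) + 8961) + 567 = (1/(2*(-98)*(-1/95) - 300) + 8961) + 567 = (1/(196/95 - 300) + 8961) + 567 = (1/(-28304/95) + 8961) + 567 = (-95/28304 + 8961) + 567 = 253632049/28304 + 567 = 269680417/28304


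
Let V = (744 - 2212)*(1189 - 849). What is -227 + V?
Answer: -499347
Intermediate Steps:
V = -499120 (V = -1468*340 = -499120)
-227 + V = -227 - 499120 = -499347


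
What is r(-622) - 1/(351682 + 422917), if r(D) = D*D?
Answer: 299679959515/774599 ≈ 3.8688e+5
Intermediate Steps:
r(D) = D²
r(-622) - 1/(351682 + 422917) = (-622)² - 1/(351682 + 422917) = 386884 - 1/774599 = 299679959515/774599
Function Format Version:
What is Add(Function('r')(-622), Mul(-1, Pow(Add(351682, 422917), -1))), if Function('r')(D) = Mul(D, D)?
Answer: Rational(299679959515, 774599) ≈ 3.8688e+5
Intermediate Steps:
Function('r')(D) = Pow(D, 2)
Add(Function('r')(-622), Mul(-1, Pow(Add(351682, 422917), -1))) = Add(Pow(-622, 2), Mul(-1, Pow(Add(351682, 422917), -1))) = Add(386884, Mul(-1, Pow(774599, -1))) = Add(386884, Mul(-1, Rational(1, 774599))) = Add(386884, Rational(-1, 774599)) = Rational(299679959515, 774599)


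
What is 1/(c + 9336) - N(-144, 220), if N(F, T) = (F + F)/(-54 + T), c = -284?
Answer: 1303571/751316 ≈ 1.7351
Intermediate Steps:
N(F, T) = 2*F/(-54 + T) (N(F, T) = (2*F)/(-54 + T) = 2*F/(-54 + T))
1/(c + 9336) - N(-144, 220) = 1/(-284 + 9336) - 2*(-144)/(-54 + 220) = 1/9052 - 2*(-144)/166 = 1/9052 - 1*(-144/83) = 1/9052 + 144/83 = 1303571/751316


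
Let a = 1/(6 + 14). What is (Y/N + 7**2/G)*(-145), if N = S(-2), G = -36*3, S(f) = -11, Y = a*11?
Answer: 1972/27 ≈ 73.037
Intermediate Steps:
a = 1/20 ≈ 0.050000
Y = 11/20 (Y = (1/20)*11 = 11/20 ≈ 0.55000)
G = -108
N = -11
(Y/N + 7**2/G)*(-145) = ((11/20)/(-11) + 7**2/(-108))*(-145) = ((11/20)*(-1/11) + 49*(-1/108))*(-145) = (-1/20 - 49/108)*(-145) = -68/135*(-145) = 1972/27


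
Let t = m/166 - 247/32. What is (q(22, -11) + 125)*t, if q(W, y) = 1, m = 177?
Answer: -1113147/1328 ≈ -838.21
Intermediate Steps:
t = -17669/2656 (t = 177/166 - 247/32 = -17669/2656 ≈ -6.6525)
(q(22, -11) + 125)*t = (1 + 125)*(-17669/2656) = 126*(-17669/2656) = -1113147/1328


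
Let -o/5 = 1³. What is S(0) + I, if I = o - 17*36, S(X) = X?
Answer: -617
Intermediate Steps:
o = -5 (o = -5*1³ = -5*1 = -5)
I = -617 (I = -5 - 17*36 = -5 - 612 = -617)
S(0) + I = 0 - 617 = -617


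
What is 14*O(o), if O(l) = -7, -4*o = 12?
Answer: -98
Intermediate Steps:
o = -3 (o = -¼*12 = -3)
14*O(o) = 14*(-7) = -98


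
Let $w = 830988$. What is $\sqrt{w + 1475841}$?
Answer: $\sqrt{2306829} \approx 1518.8$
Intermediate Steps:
$\sqrt{w + 1475841} = \sqrt{830988 + 1475841} = \sqrt{2306829}$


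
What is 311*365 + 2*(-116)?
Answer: 113283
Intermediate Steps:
311*365 + 2*(-116) = 113515 - 232 = 113283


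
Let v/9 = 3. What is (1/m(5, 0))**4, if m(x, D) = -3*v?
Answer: 1/43046721 ≈ 2.3231e-8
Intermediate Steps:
v = 27 (v = 9*3 = 27)
m(x, D) = -81 (m(x, D) = -3*27 = -81)
(1/m(5, 0))**4 = (1/(-81))**4 = (-1/81)**4 = 1/43046721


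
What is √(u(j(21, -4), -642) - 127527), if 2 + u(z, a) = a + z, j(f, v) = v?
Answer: 5*I*√5127 ≈ 358.02*I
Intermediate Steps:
u(z, a) = -2 + a + z (u(z, a) = -2 + (a + z) = -2 + a + z)
√(u(j(21, -4), -642) - 127527) = √((-2 - 642 - 4) - 127527) = √(-648 - 127527) = √(-128175) = 5*I*√5127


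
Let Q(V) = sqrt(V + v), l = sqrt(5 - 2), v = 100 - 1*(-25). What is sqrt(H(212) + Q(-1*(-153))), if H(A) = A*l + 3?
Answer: sqrt(3 + sqrt(278) + 212*sqrt(3)) ≈ 19.669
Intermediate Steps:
v = 125 (v = 100 + 25 = 125)
l = sqrt(3) ≈ 1.7320
H(A) = 3 + A*sqrt(3) (H(A) = A*sqrt(3) + 3 = 3 + A*sqrt(3))
Q(V) = sqrt(125 + V) (Q(V) = sqrt(V + 125) = sqrt(125 + V))
sqrt(H(212) + Q(-1*(-153))) = sqrt((3 + 212*sqrt(3)) + sqrt(125 - 1*(-153))) = sqrt((3 + 212*sqrt(3)) + sqrt(125 + 153)) = sqrt((3 + 212*sqrt(3)) + sqrt(278)) = sqrt(3 + sqrt(278) + 212*sqrt(3))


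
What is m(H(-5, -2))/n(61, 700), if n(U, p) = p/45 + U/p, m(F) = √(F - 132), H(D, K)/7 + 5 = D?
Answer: 6300*I*√202/98549 ≈ 0.90858*I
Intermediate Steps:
H(D, K) = -35 + 7*D
m(F) = √(-132 + F)
n(U, p) = p/45 + U/p (n(U, p) = p*(1/45) + U/p = p/45 + U/p)
m(H(-5, -2))/n(61, 700) = √(-132 + (-35 + 7*(-5)))/((1/45)*700 + 61/700) = √(-132 + (-35 - 35))/(140/9 + 61*(1/700)) = √(-132 - 70)/(140/9 + 61/700) = √(-202)/(98549/6300) = (I*√202)*(6300/98549) = 6300*I*√202/98549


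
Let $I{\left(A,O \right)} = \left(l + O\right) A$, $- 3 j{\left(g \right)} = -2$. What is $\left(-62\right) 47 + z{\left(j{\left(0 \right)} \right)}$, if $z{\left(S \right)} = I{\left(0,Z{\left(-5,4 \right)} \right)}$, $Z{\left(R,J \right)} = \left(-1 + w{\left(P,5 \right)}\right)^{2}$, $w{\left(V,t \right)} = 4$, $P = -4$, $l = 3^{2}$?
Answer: $-2914$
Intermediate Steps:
$l = 9$
$j{\left(g \right)} = \frac{2}{3}$ ($j{\left(g \right)} = \left(- \frac{1}{3}\right) \left(-2\right) = \frac{2}{3}$)
$Z{\left(R,J \right)} = 9$ ($Z{\left(R,J \right)} = \left(-1 + 4\right)^{2} = 3^{2} = 9$)
$I{\left(A,O \right)} = A \left(9 + O\right)$ ($I{\left(A,O \right)} = \left(9 + O\right) A = A \left(9 + O\right)$)
$z{\left(S \right)} = 0$ ($z{\left(S \right)} = 0 \left(9 + 9\right) = 0 \cdot 18 = 0$)
$\left(-62\right) 47 + z{\left(j{\left(0 \right)} \right)} = \left(-62\right) 47 + 0 = -2914 + 0 = -2914$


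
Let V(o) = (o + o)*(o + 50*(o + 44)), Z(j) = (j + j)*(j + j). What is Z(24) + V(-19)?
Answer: -44474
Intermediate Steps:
Z(j) = 4*j² (Z(j) = (2*j)*(2*j) = 4*j²)
V(o) = 2*o*(2200 + 51*o) (V(o) = (2*o)*(o + 50*(44 + o)) = (2*o)*(o + (2200 + 50*o)) = (2*o)*(2200 + 51*o) = 2*o*(2200 + 51*o))
Z(24) + V(-19) = 4*24² + 2*(-19)*(2200 + 51*(-19)) = 4*576 + 2*(-19)*(2200 - 969) = 2304 + 2*(-19)*1231 = 2304 - 46778 = -44474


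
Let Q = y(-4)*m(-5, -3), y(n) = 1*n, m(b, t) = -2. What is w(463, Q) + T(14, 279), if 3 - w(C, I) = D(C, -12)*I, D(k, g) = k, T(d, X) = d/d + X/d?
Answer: -51521/14 ≈ -3680.1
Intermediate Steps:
y(n) = n
T(d, X) = 1 + X/d
Q = 8 (Q = -4*(-2) = 8)
w(C, I) = 3 - C*I
w(463, Q) + T(14, 279) = (3 - 1*463*8) + (279 + 14)/14 = (3 - 3704) + (1/14)*293 = -3701 + 293/14 = -51521/14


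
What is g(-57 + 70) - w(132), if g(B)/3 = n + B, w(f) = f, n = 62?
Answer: 93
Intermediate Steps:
g(B) = 186 + 3*B (g(B) = 3*(62 + B) = 186 + 3*B)
g(-57 + 70) - w(132) = (186 + 3*(-57 + 70)) - 1*132 = (186 + 3*13) - 132 = (186 + 39) - 132 = 225 - 132 = 93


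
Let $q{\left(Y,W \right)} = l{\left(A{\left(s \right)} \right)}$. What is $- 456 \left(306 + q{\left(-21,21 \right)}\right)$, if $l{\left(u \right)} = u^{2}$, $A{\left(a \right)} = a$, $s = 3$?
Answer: $-143640$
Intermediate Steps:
$q{\left(Y,W \right)} = 9$ ($q{\left(Y,W \right)} = 3^{2} = 9$)
$- 456 \left(306 + q{\left(-21,21 \right)}\right) = - 456 \left(306 + 9\right) = \left(-456\right) 315 = -143640$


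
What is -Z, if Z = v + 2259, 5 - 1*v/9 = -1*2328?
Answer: -23256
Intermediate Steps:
v = 20997 (v = 45 - (-9)*2328 = 45 - 9*(-2328) = 45 + 20952 = 20997)
Z = 23256 (Z = 20997 + 2259 = 23256)
-Z = -1*23256 = -23256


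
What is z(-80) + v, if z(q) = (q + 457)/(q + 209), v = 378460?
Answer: 48821717/129 ≈ 3.7846e+5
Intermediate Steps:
z(q) = (457 + q)/(209 + q)
z(-80) + v = (457 - 80)/(209 - 80) + 378460 = 377/129 + 378460 = 48821717/129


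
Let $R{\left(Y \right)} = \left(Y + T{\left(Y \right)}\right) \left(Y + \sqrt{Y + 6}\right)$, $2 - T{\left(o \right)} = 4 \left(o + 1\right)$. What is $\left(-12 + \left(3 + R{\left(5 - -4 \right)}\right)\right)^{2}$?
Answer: $85515 + 15660 \sqrt{15} \approx 1.4617 \cdot 10^{5}$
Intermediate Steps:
$T{\left(o \right)} = -2 - 4 o$ ($T{\left(o \right)} = 2 - 4 \left(o + 1\right) = 2 - 4 \left(1 + o\right) = 2 - \left(4 + 4 o\right) = -2 - 4 o$)
$R{\left(Y \right)} = \left(-2 - 3 Y\right) \left(Y + \sqrt{6 + Y}\right)$ ($R{\left(Y \right)} = \left(Y - \left(2 + 4 Y\right)\right) \left(Y + \sqrt{Y + 6}\right) = \left(-2 - 3 Y\right) \left(Y + \sqrt{6 + Y}\right)$)
$\left(-12 + \left(3 + R{\left(5 - -4 \right)}\right)\right)^{2} = \left(-12 - \left(-3 + 2 \sqrt{6 + \left(5 - -4\right)} + 2 \left(5 - -4\right) + 3 \left(5 - -4\right)^{2} + 3 \left(5 - -4\right) \sqrt{6 + \left(5 - -4\right)}\right)\right)^{2} = \left(-12 - \left(-3 + 2 \sqrt{6 + \left(5 + 4\right)} + 2 \left(5 + 4\right) + 3 \left(5 + 4\right)^{2} + 3 \left(5 + 4\right) \sqrt{6 + \left(5 + 4\right)}\right)\right)^{2} = \left(-12 + \left(3 - \left(18 + 243 + 29 \sqrt{6 + 9}\right)\right)\right)^{2} = \left(-12 + \left(3 - \left(261 + 29 \sqrt{15}\right)\right)\right)^{2} = \left(-12 - \left(258 + 29 \sqrt{15}\right)\right)^{2} = \left(-270 - 29 \sqrt{15}\right)^{2}$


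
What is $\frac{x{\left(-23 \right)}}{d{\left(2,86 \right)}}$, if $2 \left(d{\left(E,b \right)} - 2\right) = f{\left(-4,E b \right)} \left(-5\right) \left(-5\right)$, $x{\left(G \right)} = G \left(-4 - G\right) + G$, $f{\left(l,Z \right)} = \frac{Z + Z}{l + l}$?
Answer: $\frac{920}{1071} \approx 0.85901$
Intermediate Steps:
$f{\left(l,Z \right)} = \frac{Z}{l}$ ($f{\left(l,Z \right)} = \frac{2 Z}{2 l} = 2 Z \frac{1}{2 l} = \frac{Z}{l}$)
$x{\left(G \right)} = G + G \left(-4 - G\right)$
$d{\left(E,b \right)} = 2 - \frac{25 E b}{8}$ ($d{\left(E,b \right)} = 2 + \frac{\frac{E b}{-4} \left(-5\right) \left(-5\right)}{2} = 2 + \frac{E b \left(- \frac{1}{4}\right) \left(-5\right) \left(-5\right)}{2} = 2 + \frac{- \frac{E b}{4} \left(-5\right) \left(-5\right)}{2} = 2 + \frac{\frac{5 E b}{4} \left(-5\right)}{2} = 2 + \frac{\left(- \frac{25}{4}\right) E b}{2} = 2 - \frac{25 E b}{8}$)
$\frac{x{\left(-23 \right)}}{d{\left(2,86 \right)}} = \frac{\left(-1\right) \left(-23\right) \left(3 - 23\right)}{2 - \frac{25}{4} \cdot 86} = \frac{\left(-1\right) \left(-23\right) \left(-20\right)}{2 - \frac{1075}{2}} = - \frac{460}{- \frac{1071}{2}} = \left(-460\right) \left(- \frac{2}{1071}\right) = \frac{920}{1071}$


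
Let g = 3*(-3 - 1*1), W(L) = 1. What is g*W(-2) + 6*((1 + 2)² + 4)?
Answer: 66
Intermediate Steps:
g = -12 (g = 3*(-3 - 1) = 3*(-4) = -12)
g*W(-2) + 6*((1 + 2)² + 4) = -12*1 + 6*((1 + 2)² + 4) = -12 + 6*(3² + 4) = -12 + 6*(9 + 4) = -12 + 6*13 = -12 + 78 = 66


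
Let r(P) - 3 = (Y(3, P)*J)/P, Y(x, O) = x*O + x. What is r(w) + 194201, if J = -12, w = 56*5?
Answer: 13591751/70 ≈ 1.9417e+5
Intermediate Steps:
Y(x, O) = x + O*x (Y(x, O) = O*x + x = x + O*x)
w = 280
r(P) = 3 + (-36 - 36*P)/P (r(P) = 3 + ((3*(1 + P))*(-12))/P = 3 + ((3 + 3*P)*(-12))/P = 3 + (-36 - 36*P)/P)
r(w) + 194201 = (-33 - 36/280) + 194201 = (-33 - 36*1/280) + 194201 = (-33 - 9/70) + 194201 = -2319/70 + 194201 = 13591751/70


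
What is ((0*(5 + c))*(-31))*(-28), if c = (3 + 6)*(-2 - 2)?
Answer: 0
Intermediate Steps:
c = -36 (c = 9*(-4) = -36)
((0*(5 + c))*(-31))*(-28) = ((0*(5 - 36))*(-31))*(-28) = ((0*(-31))*(-31))*(-28) = (0*(-31))*(-28) = 0*(-28) = 0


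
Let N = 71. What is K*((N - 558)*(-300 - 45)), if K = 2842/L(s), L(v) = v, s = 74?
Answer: 238749315/37 ≈ 6.4527e+6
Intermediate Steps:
K = 1421/37 (K = 2842/74 = 2842*(1/74) = 1421/37 ≈ 38.405)
K*((N - 558)*(-300 - 45)) = 1421*((71 - 558)*(-300 - 45))/37 = 1421*(-487*(-345))/37 = (1421/37)*168015 = 238749315/37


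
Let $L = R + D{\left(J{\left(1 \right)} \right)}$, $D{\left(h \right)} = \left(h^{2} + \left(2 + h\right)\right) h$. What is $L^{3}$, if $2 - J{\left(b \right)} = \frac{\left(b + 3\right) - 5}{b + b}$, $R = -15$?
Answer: $\frac{857375}{512} \approx 1674.6$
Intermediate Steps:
$J{\left(b \right)} = 2 - \frac{-2 + b}{2 b}$ ($J{\left(b \right)} = 2 - \frac{\left(b + 3\right) - 5}{b + b} = 2 - \frac{\left(3 + b\right) - 5}{2 b} = 2 - \left(-2 + b\right) \frac{1}{2 b} = 2 - \frac{-2 + b}{2 b}$)
$D{\left(h \right)} = h \left(2 + h + h^{2}\right)$ ($D{\left(h \right)} = \left(2 + h + h^{2}\right) h = h \left(2 + h + h^{2}\right)$)
$L = \frac{95}{8}$ ($L = -15 + \left(\frac{3}{2} + 1^{-1}\right) \left(2 + \left(\frac{3}{2} + 1^{-1}\right) + \left(\frac{3}{2} + 1^{-1}\right)^{2}\right) = -15 + \left(\frac{3}{2} + 1\right) \left(2 + \left(\frac{3}{2} + 1\right) + \left(\frac{3}{2} + 1\right)^{2}\right) = -15 + \frac{5 \left(2 + \frac{5}{2} + \left(\frac{5}{2}\right)^{2}\right)}{2} = -15 + \frac{5 \left(2 + \frac{5}{2} + \frac{25}{4}\right)}{2} = -15 + \frac{5}{2} \cdot \frac{43}{4} = -15 + \frac{215}{8} = \frac{95}{8} \approx 11.875$)
$L^{3} = \left(\frac{95}{8}\right)^{3} = \frac{857375}{512}$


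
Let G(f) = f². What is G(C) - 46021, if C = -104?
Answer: -35205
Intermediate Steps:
G(C) - 46021 = (-104)² - 46021 = 10816 - 46021 = -35205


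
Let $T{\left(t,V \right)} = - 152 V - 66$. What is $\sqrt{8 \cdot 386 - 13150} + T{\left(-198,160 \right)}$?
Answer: $-24386 + 3 i \sqrt{1118} \approx -24386.0 + 100.31 i$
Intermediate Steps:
$T{\left(t,V \right)} = -66 - 152 V$
$\sqrt{8 \cdot 386 - 13150} + T{\left(-198,160 \right)} = \sqrt{8 \cdot 386 - 13150} - 24386 = \sqrt{3088 - 13150} - 24386 = \sqrt{-10062} - 24386 = 3 i \sqrt{1118} - 24386 = -24386 + 3 i \sqrt{1118}$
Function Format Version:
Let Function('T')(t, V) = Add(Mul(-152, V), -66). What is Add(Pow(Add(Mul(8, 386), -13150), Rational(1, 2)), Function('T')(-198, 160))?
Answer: Add(-24386, Mul(3, I, Pow(1118, Rational(1, 2)))) ≈ Add(-24386., Mul(100.31, I))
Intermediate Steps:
Function('T')(t, V) = Add(-66, Mul(-152, V))
Add(Pow(Add(Mul(8, 386), -13150), Rational(1, 2)), Function('T')(-198, 160)) = Add(Pow(Add(Mul(8, 386), -13150), Rational(1, 2)), Add(-66, Mul(-152, 160))) = Add(Pow(Add(3088, -13150), Rational(1, 2)), Add(-66, -24320)) = Add(Pow(-10062, Rational(1, 2)), -24386) = Add(Mul(3, I, Pow(1118, Rational(1, 2))), -24386) = Add(-24386, Mul(3, I, Pow(1118, Rational(1, 2))))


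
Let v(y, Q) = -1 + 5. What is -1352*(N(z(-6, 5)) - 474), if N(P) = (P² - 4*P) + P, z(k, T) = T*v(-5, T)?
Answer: 181168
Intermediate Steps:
v(y, Q) = 4
z(k, T) = 4*T (z(k, T) = T*4 = 4*T)
N(P) = P² - 3*P
-1352*(N(z(-6, 5)) - 474) = -1352*((4*5)*(-3 + 4*5) - 474) = -1352*(20*(-3 + 20) - 474) = -1352*(20*17 - 474) = -1352*(340 - 474) = -1352*(-134) = 181168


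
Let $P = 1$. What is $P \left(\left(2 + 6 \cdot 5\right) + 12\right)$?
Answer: $44$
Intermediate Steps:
$P \left(\left(2 + 6 \cdot 5\right) + 12\right) = 1 \left(\left(2 + 6 \cdot 5\right) + 12\right) = 1 \left(\left(2 + 30\right) + 12\right) = 1 \left(32 + 12\right) = 1 \cdot 44 = 44$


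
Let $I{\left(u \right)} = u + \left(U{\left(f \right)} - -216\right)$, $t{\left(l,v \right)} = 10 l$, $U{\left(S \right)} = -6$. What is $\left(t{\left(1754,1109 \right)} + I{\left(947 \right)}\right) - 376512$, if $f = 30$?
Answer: $-357815$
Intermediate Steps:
$I{\left(u \right)} = 210 + u$ ($I{\left(u \right)} = u - -210 = u + \left(-6 + 216\right) = u + 210 = 210 + u$)
$\left(t{\left(1754,1109 \right)} + I{\left(947 \right)}\right) - 376512 = \left(10 \cdot 1754 + \left(210 + 947\right)\right) - 376512 = \left(17540 + 1157\right) - 376512 = 18697 - 376512 = -357815$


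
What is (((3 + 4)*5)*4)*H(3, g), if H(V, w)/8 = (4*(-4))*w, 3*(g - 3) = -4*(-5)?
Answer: -519680/3 ≈ -1.7323e+5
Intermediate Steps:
g = 29/3 (g = 3 + (-4*(-5))/3 = 3 + (1/3)*20 = 3 + 20/3 = 29/3 ≈ 9.6667)
H(V, w) = -128*w (H(V, w) = 8*((4*(-4))*w) = 8*(-16*w) = -128*w)
(((3 + 4)*5)*4)*H(3, g) = (((3 + 4)*5)*4)*(-128*29/3) = ((7*5)*4)*(-3712/3) = (35*4)*(-3712/3) = 140*(-3712/3) = -519680/3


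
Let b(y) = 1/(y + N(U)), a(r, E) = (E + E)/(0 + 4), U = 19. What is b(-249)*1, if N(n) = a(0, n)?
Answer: -2/479 ≈ -0.0041754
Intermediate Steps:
a(r, E) = E/2 (a(r, E) = (2*E)/4 = (2*E)*(¼) = E/2)
N(n) = n/2
b(y) = 1/(19/2 + y) (b(y) = 1/(y + (½)*19) = 1/(y + 19/2) = 1/(19/2 + y))
b(-249)*1 = (2/(19 + 2*(-249)))*1 = (2/(19 - 498))*1 = (2/(-479))*1 = (2*(-1/479))*1 = -2/479*1 = -2/479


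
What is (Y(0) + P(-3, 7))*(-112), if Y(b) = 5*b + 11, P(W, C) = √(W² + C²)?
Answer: -1232 - 112*√58 ≈ -2085.0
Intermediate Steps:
P(W, C) = √(C² + W²)
Y(b) = 11 + 5*b
(Y(0) + P(-3, 7))*(-112) = ((11 + 5*0) + √(7² + (-3)²))*(-112) = ((11 + 0) + √(49 + 9))*(-112) = (11 + √58)*(-112) = -1232 - 112*√58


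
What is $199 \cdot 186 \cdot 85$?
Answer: $3146190$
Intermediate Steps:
$199 \cdot 186 \cdot 85 = 37014 \cdot 85 = 3146190$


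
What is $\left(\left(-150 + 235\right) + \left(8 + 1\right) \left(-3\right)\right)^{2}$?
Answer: $3364$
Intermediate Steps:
$\left(\left(-150 + 235\right) + \left(8 + 1\right) \left(-3\right)\right)^{2} = \left(85 + 9 \left(-3\right)\right)^{2} = \left(85 - 27\right)^{2} = 58^{2} = 3364$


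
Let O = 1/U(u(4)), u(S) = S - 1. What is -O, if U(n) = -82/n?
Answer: 3/82 ≈ 0.036585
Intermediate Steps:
u(S) = -1 + S
O = -3/82 (O = 1/(-82/(-1 + 4)) = 1/(-82/3) = -3/82 ≈ -0.036585)
-O = -1*(-3/82) = 3/82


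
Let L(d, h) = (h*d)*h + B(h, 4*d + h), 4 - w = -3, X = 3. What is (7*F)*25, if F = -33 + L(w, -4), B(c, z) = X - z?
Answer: 10150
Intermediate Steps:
w = 7 (w = 4 - 1*(-3) = 4 + 3 = 7)
B(c, z) = 3 - z
L(d, h) = 3 - h - 4*d + d*h**2 (L(d, h) = (h*d)*h + (3 - (4*d + h)) = (d*h)*h + (3 - (h + 4*d)) = d*h**2 + (3 + (-h - 4*d)) = d*h**2 + (3 - h - 4*d) = 3 - h - 4*d + d*h**2)
F = 58 (F = -33 + (3 - 1*(-4) - 4*7 + 7*(-4)**2) = -33 + (3 + 4 - 28 + 7*16) = -33 + (3 + 4 - 28 + 112) = -33 + 91 = 58)
(7*F)*25 = (7*58)*25 = 406*25 = 10150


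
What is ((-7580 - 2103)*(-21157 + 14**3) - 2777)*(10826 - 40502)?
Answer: -5290943002152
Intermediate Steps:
((-7580 - 2103)*(-21157 + 14**3) - 2777)*(10826 - 40502) = (-9683*(-21157 + 2744) - 2777)*(-29676) = (-9683*(-18413) - 2777)*(-29676) = (178293079 - 2777)*(-29676) = 178290302*(-29676) = -5290943002152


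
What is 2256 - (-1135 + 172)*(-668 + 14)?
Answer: -627546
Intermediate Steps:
2256 - (-1135 + 172)*(-668 + 14) = 2256 - (-963)*(-654) = 2256 - 1*629802 = 2256 - 629802 = -627546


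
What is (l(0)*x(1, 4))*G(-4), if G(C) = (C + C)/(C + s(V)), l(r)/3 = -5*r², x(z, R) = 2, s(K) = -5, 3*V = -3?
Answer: 0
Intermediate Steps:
V = -1 (V = (⅓)*(-3) = -1)
l(r) = -15*r² (l(r) = 3*(-5*r²) = -15*r²)
G(C) = 2*C/(-5 + C) (G(C) = (C + C)/(C - 5) = (2*C)/(-5 + C) = 2*C/(-5 + C))
(l(0)*x(1, 4))*G(-4) = (-15*0²*2)*(2*(-4)/(-5 - 4)) = (-15*0*2)*(2*(-4)/(-9)) = (0*2)*(2*(-4)*(-⅑)) = 0*(8/9) = 0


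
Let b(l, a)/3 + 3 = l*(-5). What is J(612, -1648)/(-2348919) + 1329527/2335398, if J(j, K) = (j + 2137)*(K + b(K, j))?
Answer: -48313906229371/1828553578254 ≈ -26.422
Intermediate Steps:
b(l, a) = -9 - 15*l (b(l, a) = -9 + 3*(l*(-5)) = -9 + 3*(-5*l) = -9 - 15*l)
J(j, K) = (-9 - 14*K)*(2137 + j) (J(j, K) = (j + 2137)*(K + (-9 - 15*K)) = (2137 + j)*(-9 - 14*K) = (-9 - 14*K)*(2137 + j))
J(612, -1648)/(-2348919) + 1329527/2335398 = (-19233 - 29918*(-1648) - 9*612 - 14*(-1648)*612)/(-2348919) + 1329527/2335398 = (-19233 + 49304864 - 5508 + 14120064)*(-1/2348919) + 1329527*(1/2335398) = 63400187*(-1/2348919) + 1329527/2335398 = -63400187/2348919 + 1329527/2335398 = -48313906229371/1828553578254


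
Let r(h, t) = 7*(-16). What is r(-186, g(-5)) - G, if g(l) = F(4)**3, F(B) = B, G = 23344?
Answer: -23456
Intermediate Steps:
g(l) = 64 (g(l) = 4**3 = 64)
r(h, t) = -112
r(-186, g(-5)) - G = -112 - 1*23344 = -112 - 23344 = -23456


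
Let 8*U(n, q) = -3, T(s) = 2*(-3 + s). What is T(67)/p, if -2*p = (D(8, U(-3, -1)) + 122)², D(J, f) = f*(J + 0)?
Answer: -256/14161 ≈ -0.018078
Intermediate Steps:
T(s) = -6 + 2*s
U(n, q) = -3/8 (U(n, q) = (⅛)*(-3) = -3/8)
D(J, f) = J*f (D(J, f) = f*J = J*f)
p = -14161/2 (p = -(8*(-3/8) + 122)²/2 = -(-3 + 122)²/2 = -½*119² = -½*14161 = -14161/2 ≈ -7080.5)
T(67)/p = (-6 + 2*67)/(-14161/2) = (-6 + 134)*(-2/14161) = 128*(-2/14161) = -256/14161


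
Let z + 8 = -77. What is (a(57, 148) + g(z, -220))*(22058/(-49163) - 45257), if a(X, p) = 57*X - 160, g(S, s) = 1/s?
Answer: -1512057803709471/10815860 ≈ -1.3980e+8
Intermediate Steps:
z = -85 (z = -8 - 77 = -85)
a(X, p) = -160 + 57*X
(a(57, 148) + g(z, -220))*(22058/(-49163) - 45257) = ((-160 + 57*57) + 1/(-220))*(22058/(-49163) - 45257) = ((-160 + 3249) - 1/220)*(22058*(-1/49163) - 45257) = (3089 - 1/220)*(-22058/49163 - 45257) = (679579/220)*(-2224991949/49163) = -1512057803709471/10815860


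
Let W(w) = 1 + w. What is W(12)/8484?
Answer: 13/8484 ≈ 0.0015323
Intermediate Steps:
W(12)/8484 = (1 + 12)/8484 = 13*(1/8484) = 13/8484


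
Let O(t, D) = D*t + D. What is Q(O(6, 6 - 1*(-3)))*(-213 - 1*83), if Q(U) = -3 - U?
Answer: 19536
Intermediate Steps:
O(t, D) = D + D*t
Q(O(6, 6 - 1*(-3)))*(-213 - 1*83) = (-3 - (6 - 1*(-3))*(1 + 6))*(-213 - 1*83) = (-3 - (6 + 3)*7)*(-213 - 83) = (-3 - 9*7)*(-296) = (-3 - 1*63)*(-296) = (-3 - 63)*(-296) = -66*(-296) = 19536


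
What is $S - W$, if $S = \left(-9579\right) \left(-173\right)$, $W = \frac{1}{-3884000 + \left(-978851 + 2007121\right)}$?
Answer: $\frac{4732421516911}{2855730} \approx 1.6572 \cdot 10^{6}$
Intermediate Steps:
$W = - \frac{1}{2855730}$ ($W = \frac{1}{-3884000 + 1028270} = \frac{1}{-2855730} = - \frac{1}{2855730} \approx -3.5017 \cdot 10^{-7}$)
$S = 1657167$
$S - W = 1657167 - - \frac{1}{2855730} = 1657167 + \frac{1}{2855730} = \frac{4732421516911}{2855730}$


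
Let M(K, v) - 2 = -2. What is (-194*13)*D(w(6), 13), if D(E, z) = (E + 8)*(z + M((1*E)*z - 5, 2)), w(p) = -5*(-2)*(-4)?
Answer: 1049152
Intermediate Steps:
w(p) = -40 (w(p) = 10*(-4) = -40)
M(K, v) = 0 (M(K, v) = 2 - 2 = 0)
D(E, z) = z*(8 + E) (D(E, z) = (E + 8)*(z + 0) = (8 + E)*z = z*(8 + E))
(-194*13)*D(w(6), 13) = (-194*13)*(13*(8 - 40)) = -32786*(-32) = -2522*(-416) = 1049152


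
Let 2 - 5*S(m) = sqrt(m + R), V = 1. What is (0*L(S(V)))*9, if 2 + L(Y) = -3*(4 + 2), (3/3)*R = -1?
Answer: 0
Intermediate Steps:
R = -1
S(m) = 2/5 - sqrt(-1 + m)/5 (S(m) = 2/5 - sqrt(m - 1)/5 = 2/5 - sqrt(-1 + m)/5)
L(Y) = -20 (L(Y) = -2 - 3*(4 + 2) = -2 - 3*6 = -2 - 18 = -20)
(0*L(S(V)))*9 = (0*(-20))*9 = 0*9 = 0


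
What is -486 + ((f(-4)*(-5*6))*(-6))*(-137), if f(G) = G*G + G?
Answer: -296406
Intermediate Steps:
f(G) = G + G² (f(G) = G² + G = G + G²)
-486 + ((f(-4)*(-5*6))*(-6))*(-137) = -486 + (((-4*(1 - 4))*(-5*6))*(-6))*(-137) = -486 + ((-4*(-3)*(-30))*(-6))*(-137) = -486 + ((12*(-30))*(-6))*(-137) = -486 - 360*(-6)*(-137) = -486 + 2160*(-137) = -486 - 295920 = -296406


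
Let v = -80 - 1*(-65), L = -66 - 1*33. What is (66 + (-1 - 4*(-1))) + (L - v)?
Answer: -15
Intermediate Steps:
L = -99 (L = -66 - 33 = -99)
v = -15 (v = -80 + 65 = -15)
(66 + (-1 - 4*(-1))) + (L - v) = (66 + (-1 - 4*(-1))) + (-99 - 1*(-15)) = (66 + (-1 + 4)) + (-99 + 15) = (66 + 3) - 84 = 69 - 84 = -15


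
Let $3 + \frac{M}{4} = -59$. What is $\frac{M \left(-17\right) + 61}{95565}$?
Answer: $\frac{4277}{95565} \approx 0.044755$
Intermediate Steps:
$M = -248$ ($M = -12 + 4 \left(-59\right) = -12 - 236 = -248$)
$\frac{M \left(-17\right) + 61}{95565} = \frac{\left(-248\right) \left(-17\right) + 61}{95565} = \left(4216 + 61\right) \frac{1}{95565} = 4277 \cdot \frac{1}{95565} = \frac{4277}{95565}$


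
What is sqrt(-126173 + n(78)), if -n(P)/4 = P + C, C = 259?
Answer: 3*I*sqrt(14169) ≈ 357.1*I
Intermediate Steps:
n(P) = -1036 - 4*P (n(P) = -4*(P + 259) = -4*(259 + P) = -1036 - 4*P)
sqrt(-126173 + n(78)) = sqrt(-126173 + (-1036 - 4*78)) = sqrt(-126173 + (-1036 - 312)) = sqrt(-126173 - 1348) = sqrt(-127521) = 3*I*sqrt(14169)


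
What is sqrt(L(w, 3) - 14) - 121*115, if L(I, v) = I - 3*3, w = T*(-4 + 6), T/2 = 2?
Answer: -13915 + I*sqrt(15) ≈ -13915.0 + 3.873*I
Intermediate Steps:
T = 4 (T = 2*2 = 4)
w = 8 (w = 4*(-4 + 6) = 4*2 = 8)
L(I, v) = -9 + I (L(I, v) = I - 9 = -9 + I)
sqrt(L(w, 3) - 14) - 121*115 = sqrt((-9 + 8) - 14) - 121*115 = sqrt(-1 - 14) - 13915 = sqrt(-15) - 13915 = I*sqrt(15) - 13915 = -13915 + I*sqrt(15)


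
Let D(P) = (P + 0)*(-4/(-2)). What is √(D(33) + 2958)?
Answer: 12*√21 ≈ 54.991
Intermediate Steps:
D(P) = 2*P (D(P) = P*(-4*(-½)) = P*2 = 2*P)
√(D(33) + 2958) = √(2*33 + 2958) = √(66 + 2958) = √3024 = 12*√21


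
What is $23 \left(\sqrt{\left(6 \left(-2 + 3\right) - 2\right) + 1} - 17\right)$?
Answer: $-391 + 23 \sqrt{5} \approx -339.57$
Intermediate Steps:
$23 \left(\sqrt{\left(6 \left(-2 + 3\right) - 2\right) + 1} - 17\right) = 23 \left(\sqrt{\left(6 \cdot 1 - 2\right) + 1} - 17\right) = 23 \left(\sqrt{\left(6 - 2\right) + 1} - 17\right) = 23 \left(\sqrt{4 + 1} - 17\right) = 23 \left(\sqrt{5} - 17\right) = 23 \left(-17 + \sqrt{5}\right) = -391 + 23 \sqrt{5}$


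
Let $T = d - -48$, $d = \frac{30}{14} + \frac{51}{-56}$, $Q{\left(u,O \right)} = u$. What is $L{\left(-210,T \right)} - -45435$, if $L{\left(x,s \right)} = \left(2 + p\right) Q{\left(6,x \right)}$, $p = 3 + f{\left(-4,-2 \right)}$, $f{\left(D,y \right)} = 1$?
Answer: $45471$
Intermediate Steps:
$d = \frac{69}{56}$ ($d = 30 \cdot \frac{1}{14} + 51 \left(- \frac{1}{56}\right) = \frac{15}{7} - \frac{51}{56} = \frac{69}{56} \approx 1.2321$)
$p = 4$ ($p = 3 + 1 = 4$)
$T = \frac{2757}{56}$ ($T = \frac{69}{56} - -48 = \frac{69}{56} + 48 = \frac{2757}{56} \approx 49.232$)
$L{\left(x,s \right)} = 36$ ($L{\left(x,s \right)} = \left(2 + 4\right) 6 = 6 \cdot 6 = 36$)
$L{\left(-210,T \right)} - -45435 = 36 - -45435 = 36 + 45435 = 45471$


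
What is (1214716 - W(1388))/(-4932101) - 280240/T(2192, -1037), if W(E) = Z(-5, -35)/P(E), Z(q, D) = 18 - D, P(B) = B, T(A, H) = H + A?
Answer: -384080414774429/1581369679428 ≈ -242.88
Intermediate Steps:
T(A, H) = A + H
W(E) = 53/E (W(E) = (18 - 1*(-35))/E = (18 + 35)/E = 53/E)
(1214716 - W(1388))/(-4932101) - 280240/T(2192, -1037) = (1214716 - 53/1388)/(-4932101) - 280240/(2192 - 1037) = (1214716 - 53/1388)*(-1/4932101) - 280240/1155 = (1214716 - 1*53/1388)*(-1/4932101) - 280240*1/1155 = (1214716 - 53/1388)*(-1/4932101) - 56048/231 = (1686025755/1388)*(-1/4932101) - 56048/231 = -1686025755/6845756188 - 56048/231 = -384080414774429/1581369679428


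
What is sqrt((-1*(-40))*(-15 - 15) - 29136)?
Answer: 8*I*sqrt(474) ≈ 174.17*I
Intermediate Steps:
sqrt((-1*(-40))*(-15 - 15) - 29136) = sqrt(40*(-30) - 29136) = sqrt(-1200 - 29136) = sqrt(-30336) = 8*I*sqrt(474)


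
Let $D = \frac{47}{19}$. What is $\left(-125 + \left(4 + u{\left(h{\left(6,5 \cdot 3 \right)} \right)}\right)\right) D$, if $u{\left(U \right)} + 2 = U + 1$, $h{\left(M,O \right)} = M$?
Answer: $- \frac{5452}{19} \approx -286.95$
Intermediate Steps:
$D = \frac{47}{19}$ ($D = 47 \cdot \frac{1}{19} = \frac{47}{19} \approx 2.4737$)
$u{\left(U \right)} = -1 + U$ ($u{\left(U \right)} = -2 + \left(U + 1\right) = -2 + \left(1 + U\right) = -1 + U$)
$\left(-125 + \left(4 + u{\left(h{\left(6,5 \cdot 3 \right)} \right)}\right)\right) D = \left(-125 + \left(4 + \left(-1 + 6\right)\right)\right) \frac{47}{19} = \left(-125 + \left(4 + 5\right)\right) \frac{47}{19} = \left(-125 + 9\right) \frac{47}{19} = \left(-116\right) \frac{47}{19} = - \frac{5452}{19}$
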